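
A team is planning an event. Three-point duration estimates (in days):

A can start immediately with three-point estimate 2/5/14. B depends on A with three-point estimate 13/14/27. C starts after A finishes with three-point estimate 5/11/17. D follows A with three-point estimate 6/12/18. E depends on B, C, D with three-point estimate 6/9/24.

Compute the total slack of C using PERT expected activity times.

te_A = (2 + 4·5 + 14)/6 = 36/6 = 6
te_B = (13 + 4·14 + 27)/6 = 96/6 = 16
te_C = (5 + 4·11 + 17)/6 = 66/6 = 11
te_D = (6 + 4·12 + 18)/6 = 72/6 = 12
te_E = (6 + 4·9 + 24)/6 = 66/6 = 11

Forward pass:
ES_A = 0; EF_A = 6
ES_B = 6; EF_B = 6+16 = 22
ES_C = 6; EF_C = 6+11 = 17
ES_D = 6; EF_D = 6+12 = 18
ES_E = max(EF_B=22, EF_C=17, EF_D=18) = 22; EF_E = 22+11 = 33
Expected project duration μ = 33 days. Critical path: A → B → E.

Backward pass:
LF_E = 33; LS_E = 33−11 = 22
LF_D = LS_E = 22; LS_D = 22−12 = 10
LF_C = LS_E = 22; LS_C = 22−11 = 11
LF_B = LS_E = 22; LS_B = 22−16 = 6
LF_A = min(LS_B=6, LS_C=11, LS_D=10) = 6; LS_A = 6−6 = 0
Slack_C = LS_C − ES_C = 11 − 6 = 5

5 days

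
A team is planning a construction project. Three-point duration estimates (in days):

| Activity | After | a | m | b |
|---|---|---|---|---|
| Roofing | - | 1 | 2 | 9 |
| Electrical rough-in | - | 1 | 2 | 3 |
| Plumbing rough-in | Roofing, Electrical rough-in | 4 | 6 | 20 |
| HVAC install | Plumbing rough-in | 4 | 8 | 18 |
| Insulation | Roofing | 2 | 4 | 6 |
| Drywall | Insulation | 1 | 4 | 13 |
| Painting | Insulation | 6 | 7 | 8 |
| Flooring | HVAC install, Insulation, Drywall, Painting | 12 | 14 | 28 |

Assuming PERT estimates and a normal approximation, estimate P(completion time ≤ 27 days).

0.026

te_Roofing = (1 + 4·2 + 9)/6 = 18/6 = 3; σ²_Roofing = ((9−1)/6)² = 1.778
te_Electrical rough-in = (1 + 4·2 + 3)/6 = 12/6 = 2; σ²_Electrical rough-in = ((3−1)/6)² = 0.111
te_Plumbing rough-in = (4 + 4·6 + 20)/6 = 48/6 = 8; σ²_Plumbing rough-in = ((20−4)/6)² = 7.111
te_HVAC install = (4 + 4·8 + 18)/6 = 54/6 = 9; σ²_HVAC install = ((18−4)/6)² = 5.444
te_Insulation = (2 + 4·4 + 6)/6 = 24/6 = 4; σ²_Insulation = ((6−2)/6)² = 0.444
te_Drywall = (1 + 4·4 + 13)/6 = 30/6 = 5; σ²_Drywall = ((13−1)/6)² = 4.000
te_Painting = (6 + 4·7 + 8)/6 = 42/6 = 7; σ²_Painting = ((8−6)/6)² = 0.111
te_Flooring = (12 + 4·14 + 28)/6 = 96/6 = 16; σ²_Flooring = ((28−12)/6)² = 7.111

Forward pass:
ES_Roofing = 0; EF_Roofing = 3
ES_Electrical rough-in = 0; EF_Electrical rough-in = 2
ES_Plumbing rough-in = max(EF_Roofing=3, EF_Electrical rough-in=2) = 3; EF_Plumbing rough-in = 3+8 = 11
ES_HVAC install = 11; EF_HVAC install = 11+9 = 20
ES_Insulation = 3; EF_Insulation = 3+4 = 7
ES_Drywall = 7; EF_Drywall = 7+5 = 12
ES_Painting = 7; EF_Painting = 7+7 = 14
ES_Flooring = max(EF_HVAC install=20, EF_Insulation=7, EF_Drywall=12, EF_Painting=14) = 20; EF_Flooring = 20+16 = 36
Expected project duration μ = 36 days. Critical path: Roofing → Plumbing rough-in → HVAC install → Flooring.

Variance along critical path = 1.778 + 7.111 + 5.444 + 7.111 = 21.444; σ = √21.444 = 4.631 days.
Z = (27 − 36) / 4.631 = -1.944
P(T ≤ 27) = Φ(-1.944) ≈ 0.026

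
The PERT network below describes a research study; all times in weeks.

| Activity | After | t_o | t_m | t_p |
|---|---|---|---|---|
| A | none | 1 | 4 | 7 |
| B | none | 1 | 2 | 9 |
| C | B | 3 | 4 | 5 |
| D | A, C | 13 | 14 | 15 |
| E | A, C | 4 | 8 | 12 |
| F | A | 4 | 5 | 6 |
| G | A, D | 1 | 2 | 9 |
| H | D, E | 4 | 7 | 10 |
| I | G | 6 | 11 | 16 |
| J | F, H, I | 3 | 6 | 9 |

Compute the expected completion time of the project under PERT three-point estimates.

41 weeks

te_A = (1 + 4·4 + 7)/6 = 24/6 = 4
te_B = (1 + 4·2 + 9)/6 = 18/6 = 3
te_C = (3 + 4·4 + 5)/6 = 24/6 = 4
te_D = (13 + 4·14 + 15)/6 = 84/6 = 14
te_E = (4 + 4·8 + 12)/6 = 48/6 = 8
te_F = (4 + 4·5 + 6)/6 = 30/6 = 5
te_G = (1 + 4·2 + 9)/6 = 18/6 = 3
te_H = (4 + 4·7 + 10)/6 = 42/6 = 7
te_I = (6 + 4·11 + 16)/6 = 66/6 = 11
te_J = (3 + 4·6 + 9)/6 = 36/6 = 6

Forward pass:
ES_A = 0; EF_A = 4
ES_B = 0; EF_B = 3
ES_C = 3; EF_C = 3+4 = 7
ES_D = max(EF_A=4, EF_C=7) = 7; EF_D = 7+14 = 21
ES_E = max(EF_A=4, EF_C=7) = 7; EF_E = 7+8 = 15
ES_F = 4; EF_F = 4+5 = 9
ES_G = max(EF_A=4, EF_D=21) = 21; EF_G = 21+3 = 24
ES_H = max(EF_D=21, EF_E=15) = 21; EF_H = 21+7 = 28
ES_I = 24; EF_I = 24+11 = 35
ES_J = max(EF_F=9, EF_H=28, EF_I=35) = 35; EF_J = 35+6 = 41
Expected project duration μ = 41 weeks. Critical path: B → C → D → G → I → J.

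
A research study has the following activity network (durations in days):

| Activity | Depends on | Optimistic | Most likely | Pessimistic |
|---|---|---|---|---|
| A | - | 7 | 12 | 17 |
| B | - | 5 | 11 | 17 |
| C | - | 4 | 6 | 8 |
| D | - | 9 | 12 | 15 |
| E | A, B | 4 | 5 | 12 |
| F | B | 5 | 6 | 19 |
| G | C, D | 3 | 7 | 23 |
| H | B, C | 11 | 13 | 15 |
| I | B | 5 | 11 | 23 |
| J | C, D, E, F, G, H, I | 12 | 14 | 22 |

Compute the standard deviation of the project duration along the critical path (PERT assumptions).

2.69 days

te_A = (7 + 4·12 + 17)/6 = 72/6 = 12; σ²_A = ((17−7)/6)² = 2.778
te_B = (5 + 4·11 + 17)/6 = 66/6 = 11; σ²_B = ((17−5)/6)² = 4.000
te_C = (4 + 4·6 + 8)/6 = 36/6 = 6; σ²_C = ((8−4)/6)² = 0.444
te_D = (9 + 4·12 + 15)/6 = 72/6 = 12; σ²_D = ((15−9)/6)² = 1.000
te_E = (4 + 4·5 + 12)/6 = 36/6 = 6; σ²_E = ((12−4)/6)² = 1.778
te_F = (5 + 4·6 + 19)/6 = 48/6 = 8; σ²_F = ((19−5)/6)² = 5.444
te_G = (3 + 4·7 + 23)/6 = 54/6 = 9; σ²_G = ((23−3)/6)² = 11.111
te_H = (11 + 4·13 + 15)/6 = 78/6 = 13; σ²_H = ((15−11)/6)² = 0.444
te_I = (5 + 4·11 + 23)/6 = 72/6 = 12; σ²_I = ((23−5)/6)² = 9.000
te_J = (12 + 4·14 + 22)/6 = 90/6 = 15; σ²_J = ((22−12)/6)² = 2.778

Forward pass:
ES_A = 0; EF_A = 12
ES_B = 0; EF_B = 11
ES_C = 0; EF_C = 6
ES_D = 0; EF_D = 12
ES_E = max(EF_A=12, EF_B=11) = 12; EF_E = 12+6 = 18
ES_F = 11; EF_F = 11+8 = 19
ES_G = max(EF_C=6, EF_D=12) = 12; EF_G = 12+9 = 21
ES_H = max(EF_B=11, EF_C=6) = 11; EF_H = 11+13 = 24
ES_I = 11; EF_I = 11+12 = 23
ES_J = max(EF_C=6, EF_D=12, EF_E=18, EF_F=19, EF_G=21, EF_H=24, EF_I=23) = 24; EF_J = 24+15 = 39
Expected project duration μ = 39 days. Critical path: B → H → J.

Variance along critical path = 4.000 + 0.444 + 2.778 = 7.222
σ = √7.222 = 2.687 days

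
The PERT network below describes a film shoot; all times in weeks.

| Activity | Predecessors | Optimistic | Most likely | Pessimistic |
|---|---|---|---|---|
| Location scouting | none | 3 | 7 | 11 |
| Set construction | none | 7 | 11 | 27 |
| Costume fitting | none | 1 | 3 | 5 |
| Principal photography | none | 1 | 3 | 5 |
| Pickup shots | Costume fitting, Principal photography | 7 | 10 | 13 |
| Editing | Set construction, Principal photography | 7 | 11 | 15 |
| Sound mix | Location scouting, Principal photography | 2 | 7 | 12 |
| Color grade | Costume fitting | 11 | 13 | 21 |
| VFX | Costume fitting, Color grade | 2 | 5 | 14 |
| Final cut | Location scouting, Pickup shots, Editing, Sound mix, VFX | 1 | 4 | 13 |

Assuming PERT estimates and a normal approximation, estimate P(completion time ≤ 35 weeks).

0.928

te_Location scouting = (3 + 4·7 + 11)/6 = 42/6 = 7; σ²_Location scouting = ((11−3)/6)² = 1.778
te_Set construction = (7 + 4·11 + 27)/6 = 78/6 = 13; σ²_Set construction = ((27−7)/6)² = 11.111
te_Costume fitting = (1 + 4·3 + 5)/6 = 18/6 = 3; σ²_Costume fitting = ((5−1)/6)² = 0.444
te_Principal photography = (1 + 4·3 + 5)/6 = 18/6 = 3; σ²_Principal photography = ((5−1)/6)² = 0.444
te_Pickup shots = (7 + 4·10 + 13)/6 = 60/6 = 10; σ²_Pickup shots = ((13−7)/6)² = 1.000
te_Editing = (7 + 4·11 + 15)/6 = 66/6 = 11; σ²_Editing = ((15−7)/6)² = 1.778
te_Sound mix = (2 + 4·7 + 12)/6 = 42/6 = 7; σ²_Sound mix = ((12−2)/6)² = 2.778
te_Color grade = (11 + 4·13 + 21)/6 = 84/6 = 14; σ²_Color grade = ((21−11)/6)² = 2.778
te_VFX = (2 + 4·5 + 14)/6 = 36/6 = 6; σ²_VFX = ((14−2)/6)² = 4.000
te_Final cut = (1 + 4·4 + 13)/6 = 30/6 = 5; σ²_Final cut = ((13−1)/6)² = 4.000

Forward pass:
ES_Location scouting = 0; EF_Location scouting = 7
ES_Set construction = 0; EF_Set construction = 13
ES_Costume fitting = 0; EF_Costume fitting = 3
ES_Principal photography = 0; EF_Principal photography = 3
ES_Pickup shots = max(EF_Costume fitting=3, EF_Principal photography=3) = 3; EF_Pickup shots = 3+10 = 13
ES_Editing = max(EF_Set construction=13, EF_Principal photography=3) = 13; EF_Editing = 13+11 = 24
ES_Sound mix = max(EF_Location scouting=7, EF_Principal photography=3) = 7; EF_Sound mix = 7+7 = 14
ES_Color grade = 3; EF_Color grade = 3+14 = 17
ES_VFX = max(EF_Costume fitting=3, EF_Color grade=17) = 17; EF_VFX = 17+6 = 23
ES_Final cut = max(EF_Location scouting=7, EF_Pickup shots=13, EF_Editing=24, EF_Sound mix=14, EF_VFX=23) = 24; EF_Final cut = 24+5 = 29
Expected project duration μ = 29 weeks. Critical path: Set construction → Editing → Final cut.

Variance along critical path = 11.111 + 1.778 + 4.000 = 16.889; σ = √16.889 = 4.110 weeks.
Z = (35 − 29) / 4.110 = 1.460
P(T ≤ 35) = Φ(1.460) ≈ 0.928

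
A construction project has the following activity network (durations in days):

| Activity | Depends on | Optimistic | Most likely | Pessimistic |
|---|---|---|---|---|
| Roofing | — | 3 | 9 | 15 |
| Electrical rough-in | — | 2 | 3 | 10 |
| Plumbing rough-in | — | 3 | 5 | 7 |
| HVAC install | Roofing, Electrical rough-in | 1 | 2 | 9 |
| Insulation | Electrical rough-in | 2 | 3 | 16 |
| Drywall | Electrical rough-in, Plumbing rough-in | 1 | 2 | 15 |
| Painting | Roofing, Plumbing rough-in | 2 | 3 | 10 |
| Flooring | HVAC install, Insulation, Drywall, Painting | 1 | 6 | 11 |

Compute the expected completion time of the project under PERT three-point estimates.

19 days

te_Roofing = (3 + 4·9 + 15)/6 = 54/6 = 9
te_Electrical rough-in = (2 + 4·3 + 10)/6 = 24/6 = 4
te_Plumbing rough-in = (3 + 4·5 + 7)/6 = 30/6 = 5
te_HVAC install = (1 + 4·2 + 9)/6 = 18/6 = 3
te_Insulation = (2 + 4·3 + 16)/6 = 30/6 = 5
te_Drywall = (1 + 4·2 + 15)/6 = 24/6 = 4
te_Painting = (2 + 4·3 + 10)/6 = 24/6 = 4
te_Flooring = (1 + 4·6 + 11)/6 = 36/6 = 6

Forward pass:
ES_Roofing = 0; EF_Roofing = 9
ES_Electrical rough-in = 0; EF_Electrical rough-in = 4
ES_Plumbing rough-in = 0; EF_Plumbing rough-in = 5
ES_HVAC install = max(EF_Roofing=9, EF_Electrical rough-in=4) = 9; EF_HVAC install = 9+3 = 12
ES_Insulation = 4; EF_Insulation = 4+5 = 9
ES_Drywall = max(EF_Electrical rough-in=4, EF_Plumbing rough-in=5) = 5; EF_Drywall = 5+4 = 9
ES_Painting = max(EF_Roofing=9, EF_Plumbing rough-in=5) = 9; EF_Painting = 9+4 = 13
ES_Flooring = max(EF_HVAC install=12, EF_Insulation=9, EF_Drywall=9, EF_Painting=13) = 13; EF_Flooring = 13+6 = 19
Expected project duration μ = 19 days. Critical path: Roofing → Painting → Flooring.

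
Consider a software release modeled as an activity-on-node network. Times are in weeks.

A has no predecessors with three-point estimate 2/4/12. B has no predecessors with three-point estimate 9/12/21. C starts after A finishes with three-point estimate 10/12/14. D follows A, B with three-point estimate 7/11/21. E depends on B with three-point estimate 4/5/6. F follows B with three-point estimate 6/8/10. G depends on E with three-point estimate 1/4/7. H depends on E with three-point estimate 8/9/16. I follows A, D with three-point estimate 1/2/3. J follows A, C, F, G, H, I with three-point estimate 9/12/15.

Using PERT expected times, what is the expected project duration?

40 weeks

te_A = (2 + 4·4 + 12)/6 = 30/6 = 5
te_B = (9 + 4·12 + 21)/6 = 78/6 = 13
te_C = (10 + 4·12 + 14)/6 = 72/6 = 12
te_D = (7 + 4·11 + 21)/6 = 72/6 = 12
te_E = (4 + 4·5 + 6)/6 = 30/6 = 5
te_F = (6 + 4·8 + 10)/6 = 48/6 = 8
te_G = (1 + 4·4 + 7)/6 = 24/6 = 4
te_H = (8 + 4·9 + 16)/6 = 60/6 = 10
te_I = (1 + 4·2 + 3)/6 = 12/6 = 2
te_J = (9 + 4·12 + 15)/6 = 72/6 = 12

Forward pass:
ES_A = 0; EF_A = 5
ES_B = 0; EF_B = 13
ES_C = 5; EF_C = 5+12 = 17
ES_D = max(EF_A=5, EF_B=13) = 13; EF_D = 13+12 = 25
ES_E = 13; EF_E = 13+5 = 18
ES_F = 13; EF_F = 13+8 = 21
ES_G = 18; EF_G = 18+4 = 22
ES_H = 18; EF_H = 18+10 = 28
ES_I = max(EF_A=5, EF_D=25) = 25; EF_I = 25+2 = 27
ES_J = max(EF_A=5, EF_C=17, EF_F=21, EF_G=22, EF_H=28, EF_I=27) = 28; EF_J = 28+12 = 40
Expected project duration μ = 40 weeks. Critical path: B → E → H → J.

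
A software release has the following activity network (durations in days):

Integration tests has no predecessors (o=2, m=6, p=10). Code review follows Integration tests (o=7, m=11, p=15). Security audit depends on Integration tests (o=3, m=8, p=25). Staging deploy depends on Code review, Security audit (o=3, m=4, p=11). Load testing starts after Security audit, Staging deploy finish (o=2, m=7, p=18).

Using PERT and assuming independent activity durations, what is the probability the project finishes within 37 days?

te_Integration tests = (2 + 4·6 + 10)/6 = 36/6 = 6; σ²_Integration tests = ((10−2)/6)² = 1.778
te_Code review = (7 + 4·11 + 15)/6 = 66/6 = 11; σ²_Code review = ((15−7)/6)² = 1.778
te_Security audit = (3 + 4·8 + 25)/6 = 60/6 = 10; σ²_Security audit = ((25−3)/6)² = 13.444
te_Staging deploy = (3 + 4·4 + 11)/6 = 30/6 = 5; σ²_Staging deploy = ((11−3)/6)² = 1.778
te_Load testing = (2 + 4·7 + 18)/6 = 48/6 = 8; σ²_Load testing = ((18−2)/6)² = 7.111

Forward pass:
ES_Integration tests = 0; EF_Integration tests = 6
ES_Code review = 6; EF_Code review = 6+11 = 17
ES_Security audit = 6; EF_Security audit = 6+10 = 16
ES_Staging deploy = max(EF_Code review=17, EF_Security audit=16) = 17; EF_Staging deploy = 17+5 = 22
ES_Load testing = max(EF_Security audit=16, EF_Staging deploy=22) = 22; EF_Load testing = 22+8 = 30
Expected project duration μ = 30 days. Critical path: Integration tests → Code review → Staging deploy → Load testing.

Variance along critical path = 1.778 + 1.778 + 1.778 + 7.111 = 12.444; σ = √12.444 = 3.528 days.
Z = (37 − 30) / 3.528 = 1.984
P(T ≤ 37) = Φ(1.984) ≈ 0.976

0.976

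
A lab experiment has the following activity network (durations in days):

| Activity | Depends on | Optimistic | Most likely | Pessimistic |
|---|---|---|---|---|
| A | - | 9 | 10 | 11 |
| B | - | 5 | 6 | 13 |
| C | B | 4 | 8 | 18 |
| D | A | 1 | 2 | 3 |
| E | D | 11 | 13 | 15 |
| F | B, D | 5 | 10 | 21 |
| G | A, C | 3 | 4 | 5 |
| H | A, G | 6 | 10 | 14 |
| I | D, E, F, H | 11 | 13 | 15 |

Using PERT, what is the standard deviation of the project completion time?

te_A = (9 + 4·10 + 11)/6 = 60/6 = 10; σ²_A = ((11−9)/6)² = 0.111
te_B = (5 + 4·6 + 13)/6 = 42/6 = 7; σ²_B = ((13−5)/6)² = 1.778
te_C = (4 + 4·8 + 18)/6 = 54/6 = 9; σ²_C = ((18−4)/6)² = 5.444
te_D = (1 + 4·2 + 3)/6 = 12/6 = 2; σ²_D = ((3−1)/6)² = 0.111
te_E = (11 + 4·13 + 15)/6 = 78/6 = 13; σ²_E = ((15−11)/6)² = 0.444
te_F = (5 + 4·10 + 21)/6 = 66/6 = 11; σ²_F = ((21−5)/6)² = 7.111
te_G = (3 + 4·4 + 5)/6 = 24/6 = 4; σ²_G = ((5−3)/6)² = 0.111
te_H = (6 + 4·10 + 14)/6 = 60/6 = 10; σ²_H = ((14−6)/6)² = 1.778
te_I = (11 + 4·13 + 15)/6 = 78/6 = 13; σ²_I = ((15−11)/6)² = 0.444

Forward pass:
ES_A = 0; EF_A = 10
ES_B = 0; EF_B = 7
ES_C = 7; EF_C = 7+9 = 16
ES_D = 10; EF_D = 10+2 = 12
ES_E = 12; EF_E = 12+13 = 25
ES_F = max(EF_B=7, EF_D=12) = 12; EF_F = 12+11 = 23
ES_G = max(EF_A=10, EF_C=16) = 16; EF_G = 16+4 = 20
ES_H = max(EF_A=10, EF_G=20) = 20; EF_H = 20+10 = 30
ES_I = max(EF_D=12, EF_E=25, EF_F=23, EF_H=30) = 30; EF_I = 30+13 = 43
Expected project duration μ = 43 days. Critical path: B → C → G → H → I.

Variance along critical path = 1.778 + 5.444 + 0.111 + 1.778 + 0.444 = 9.556
σ = √9.556 = 3.091 days

3.09 days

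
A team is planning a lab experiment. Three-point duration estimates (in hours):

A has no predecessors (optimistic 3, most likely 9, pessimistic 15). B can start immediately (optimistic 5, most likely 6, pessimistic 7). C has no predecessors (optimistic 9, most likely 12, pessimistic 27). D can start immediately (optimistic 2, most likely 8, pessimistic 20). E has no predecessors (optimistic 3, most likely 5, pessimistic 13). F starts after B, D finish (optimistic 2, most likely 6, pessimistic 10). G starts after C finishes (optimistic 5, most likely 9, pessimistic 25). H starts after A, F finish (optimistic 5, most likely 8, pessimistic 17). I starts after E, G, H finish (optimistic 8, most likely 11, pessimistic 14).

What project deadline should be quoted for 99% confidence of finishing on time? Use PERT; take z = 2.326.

te_A = (3 + 4·9 + 15)/6 = 54/6 = 9; σ²_A = ((15−3)/6)² = 4.000
te_B = (5 + 4·6 + 7)/6 = 36/6 = 6; σ²_B = ((7−5)/6)² = 0.111
te_C = (9 + 4·12 + 27)/6 = 84/6 = 14; σ²_C = ((27−9)/6)² = 9.000
te_D = (2 + 4·8 + 20)/6 = 54/6 = 9; σ²_D = ((20−2)/6)² = 9.000
te_E = (3 + 4·5 + 13)/6 = 36/6 = 6; σ²_E = ((13−3)/6)² = 2.778
te_F = (2 + 4·6 + 10)/6 = 36/6 = 6; σ²_F = ((10−2)/6)² = 1.778
te_G = (5 + 4·9 + 25)/6 = 66/6 = 11; σ²_G = ((25−5)/6)² = 11.111
te_H = (5 + 4·8 + 17)/6 = 54/6 = 9; σ²_H = ((17−5)/6)² = 4.000
te_I = (8 + 4·11 + 14)/6 = 66/6 = 11; σ²_I = ((14−8)/6)² = 1.000

Forward pass:
ES_A = 0; EF_A = 9
ES_B = 0; EF_B = 6
ES_C = 0; EF_C = 14
ES_D = 0; EF_D = 9
ES_E = 0; EF_E = 6
ES_F = max(EF_B=6, EF_D=9) = 9; EF_F = 9+6 = 15
ES_G = 14; EF_G = 14+11 = 25
ES_H = max(EF_A=9, EF_F=15) = 15; EF_H = 15+9 = 24
ES_I = max(EF_E=6, EF_G=25, EF_H=24) = 25; EF_I = 25+11 = 36
Expected project duration μ = 36 hours. Critical path: C → G → I.

Variance along critical path = 9.000 + 11.111 + 1.000 = 21.111; σ = 4.595 hours.
D = μ + z·σ = 36 + 2.326·4.595 = 46.7 hours

46.7 hours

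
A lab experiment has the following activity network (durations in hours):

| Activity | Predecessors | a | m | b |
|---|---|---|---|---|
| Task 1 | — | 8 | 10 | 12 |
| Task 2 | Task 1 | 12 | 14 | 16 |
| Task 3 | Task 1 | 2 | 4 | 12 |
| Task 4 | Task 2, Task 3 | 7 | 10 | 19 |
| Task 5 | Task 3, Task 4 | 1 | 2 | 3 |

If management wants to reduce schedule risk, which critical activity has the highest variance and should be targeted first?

Task 4

te_Task 1 = (8 + 4·10 + 12)/6 = 60/6 = 10; σ²_Task 1 = ((12−8)/6)² = 0.444
te_Task 2 = (12 + 4·14 + 16)/6 = 84/6 = 14; σ²_Task 2 = ((16−12)/6)² = 0.444
te_Task 3 = (2 + 4·4 + 12)/6 = 30/6 = 5; σ²_Task 3 = ((12−2)/6)² = 2.778
te_Task 4 = (7 + 4·10 + 19)/6 = 66/6 = 11; σ²_Task 4 = ((19−7)/6)² = 4.000
te_Task 5 = (1 + 4·2 + 3)/6 = 12/6 = 2; σ²_Task 5 = ((3−1)/6)² = 0.111

Forward pass:
ES_Task 1 = 0; EF_Task 1 = 10
ES_Task 2 = 10; EF_Task 2 = 10+14 = 24
ES_Task 3 = 10; EF_Task 3 = 10+5 = 15
ES_Task 4 = max(EF_Task 2=24, EF_Task 3=15) = 24; EF_Task 4 = 24+11 = 35
ES_Task 5 = max(EF_Task 3=15, EF_Task 4=35) = 35; EF_Task 5 = 35+2 = 37
Expected project duration μ = 37 hours. Critical path: Task 1 → Task 2 → Task 4 → Task 5.

Variances on critical path: σ²_Task 1=0.444, σ²_Task 2=0.444, σ²_Task 4=4.000, σ²_Task 5=0.111.
Largest is σ²_Task 4 = 4.000.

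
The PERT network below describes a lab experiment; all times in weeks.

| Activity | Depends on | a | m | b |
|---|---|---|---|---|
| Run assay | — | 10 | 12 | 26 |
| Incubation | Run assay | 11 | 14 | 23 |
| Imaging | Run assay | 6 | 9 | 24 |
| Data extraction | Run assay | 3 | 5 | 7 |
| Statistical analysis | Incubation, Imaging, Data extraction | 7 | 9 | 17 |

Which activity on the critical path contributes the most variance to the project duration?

Run assay

te_Run assay = (10 + 4·12 + 26)/6 = 84/6 = 14; σ²_Run assay = ((26−10)/6)² = 7.111
te_Incubation = (11 + 4·14 + 23)/6 = 90/6 = 15; σ²_Incubation = ((23−11)/6)² = 4.000
te_Imaging = (6 + 4·9 + 24)/6 = 66/6 = 11; σ²_Imaging = ((24−6)/6)² = 9.000
te_Data extraction = (3 + 4·5 + 7)/6 = 30/6 = 5; σ²_Data extraction = ((7−3)/6)² = 0.444
te_Statistical analysis = (7 + 4·9 + 17)/6 = 60/6 = 10; σ²_Statistical analysis = ((17−7)/6)² = 2.778

Forward pass:
ES_Run assay = 0; EF_Run assay = 14
ES_Incubation = 14; EF_Incubation = 14+15 = 29
ES_Imaging = 14; EF_Imaging = 14+11 = 25
ES_Data extraction = 14; EF_Data extraction = 14+5 = 19
ES_Statistical analysis = max(EF_Incubation=29, EF_Imaging=25, EF_Data extraction=19) = 29; EF_Statistical analysis = 29+10 = 39
Expected project duration μ = 39 weeks. Critical path: Run assay → Incubation → Statistical analysis.

Variances on critical path: σ²_Run assay=7.111, σ²_Incubation=4.000, σ²_Statistical analysis=2.778.
Largest is σ²_Run assay = 7.111.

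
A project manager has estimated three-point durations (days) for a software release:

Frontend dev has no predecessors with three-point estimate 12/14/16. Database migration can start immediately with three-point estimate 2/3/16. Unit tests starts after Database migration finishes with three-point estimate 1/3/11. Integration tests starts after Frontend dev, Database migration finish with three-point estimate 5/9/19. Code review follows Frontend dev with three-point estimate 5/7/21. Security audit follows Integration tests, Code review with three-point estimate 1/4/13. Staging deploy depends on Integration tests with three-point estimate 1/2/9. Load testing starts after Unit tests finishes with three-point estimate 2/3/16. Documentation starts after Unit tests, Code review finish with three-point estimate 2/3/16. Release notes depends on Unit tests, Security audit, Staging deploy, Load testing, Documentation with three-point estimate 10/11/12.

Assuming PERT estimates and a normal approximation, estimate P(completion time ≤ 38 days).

0.264

te_Frontend dev = (12 + 4·14 + 16)/6 = 84/6 = 14; σ²_Frontend dev = ((16−12)/6)² = 0.444
te_Database migration = (2 + 4·3 + 16)/6 = 30/6 = 5; σ²_Database migration = ((16−2)/6)² = 5.444
te_Unit tests = (1 + 4·3 + 11)/6 = 24/6 = 4; σ²_Unit tests = ((11−1)/6)² = 2.778
te_Integration tests = (5 + 4·9 + 19)/6 = 60/6 = 10; σ²_Integration tests = ((19−5)/6)² = 5.444
te_Code review = (5 + 4·7 + 21)/6 = 54/6 = 9; σ²_Code review = ((21−5)/6)² = 7.111
te_Security audit = (1 + 4·4 + 13)/6 = 30/6 = 5; σ²_Security audit = ((13−1)/6)² = 4.000
te_Staging deploy = (1 + 4·2 + 9)/6 = 18/6 = 3; σ²_Staging deploy = ((9−1)/6)² = 1.778
te_Load testing = (2 + 4·3 + 16)/6 = 30/6 = 5; σ²_Load testing = ((16−2)/6)² = 5.444
te_Documentation = (2 + 4·3 + 16)/6 = 30/6 = 5; σ²_Documentation = ((16−2)/6)² = 5.444
te_Release notes = (10 + 4·11 + 12)/6 = 66/6 = 11; σ²_Release notes = ((12−10)/6)² = 0.111

Forward pass:
ES_Frontend dev = 0; EF_Frontend dev = 14
ES_Database migration = 0; EF_Database migration = 5
ES_Unit tests = 5; EF_Unit tests = 5+4 = 9
ES_Integration tests = max(EF_Frontend dev=14, EF_Database migration=5) = 14; EF_Integration tests = 14+10 = 24
ES_Code review = 14; EF_Code review = 14+9 = 23
ES_Security audit = max(EF_Integration tests=24, EF_Code review=23) = 24; EF_Security audit = 24+5 = 29
ES_Staging deploy = 24; EF_Staging deploy = 24+3 = 27
ES_Load testing = 9; EF_Load testing = 9+5 = 14
ES_Documentation = max(EF_Unit tests=9, EF_Code review=23) = 23; EF_Documentation = 23+5 = 28
ES_Release notes = max(EF_Unit tests=9, EF_Security audit=29, EF_Staging deploy=27, EF_Load testing=14, EF_Documentation=28) = 29; EF_Release notes = 29+11 = 40
Expected project duration μ = 40 days. Critical path: Frontend dev → Integration tests → Security audit → Release notes.

Variance along critical path = 0.444 + 5.444 + 4.000 + 0.111 = 10.000; σ = √10.000 = 3.162 days.
Z = (38 − 40) / 3.162 = -0.632
P(T ≤ 38) = Φ(-0.632) ≈ 0.264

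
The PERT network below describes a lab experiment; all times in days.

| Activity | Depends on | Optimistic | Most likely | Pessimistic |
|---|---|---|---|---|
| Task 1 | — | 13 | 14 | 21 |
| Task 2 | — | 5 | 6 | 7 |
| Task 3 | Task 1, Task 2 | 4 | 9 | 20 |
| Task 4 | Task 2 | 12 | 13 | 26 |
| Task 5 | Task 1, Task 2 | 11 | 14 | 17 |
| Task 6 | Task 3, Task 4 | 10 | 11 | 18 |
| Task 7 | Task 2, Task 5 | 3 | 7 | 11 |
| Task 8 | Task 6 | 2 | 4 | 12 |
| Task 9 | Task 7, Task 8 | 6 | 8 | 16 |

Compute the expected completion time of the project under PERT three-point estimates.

te_Task 1 = (13 + 4·14 + 21)/6 = 90/6 = 15
te_Task 2 = (5 + 4·6 + 7)/6 = 36/6 = 6
te_Task 3 = (4 + 4·9 + 20)/6 = 60/6 = 10
te_Task 4 = (12 + 4·13 + 26)/6 = 90/6 = 15
te_Task 5 = (11 + 4·14 + 17)/6 = 84/6 = 14
te_Task 6 = (10 + 4·11 + 18)/6 = 72/6 = 12
te_Task 7 = (3 + 4·7 + 11)/6 = 42/6 = 7
te_Task 8 = (2 + 4·4 + 12)/6 = 30/6 = 5
te_Task 9 = (6 + 4·8 + 16)/6 = 54/6 = 9

Forward pass:
ES_Task 1 = 0; EF_Task 1 = 15
ES_Task 2 = 0; EF_Task 2 = 6
ES_Task 3 = max(EF_Task 1=15, EF_Task 2=6) = 15; EF_Task 3 = 15+10 = 25
ES_Task 4 = 6; EF_Task 4 = 6+15 = 21
ES_Task 5 = max(EF_Task 1=15, EF_Task 2=6) = 15; EF_Task 5 = 15+14 = 29
ES_Task 6 = max(EF_Task 3=25, EF_Task 4=21) = 25; EF_Task 6 = 25+12 = 37
ES_Task 7 = max(EF_Task 2=6, EF_Task 5=29) = 29; EF_Task 7 = 29+7 = 36
ES_Task 8 = 37; EF_Task 8 = 37+5 = 42
ES_Task 9 = max(EF_Task 7=36, EF_Task 8=42) = 42; EF_Task 9 = 42+9 = 51
Expected project duration μ = 51 days. Critical path: Task 1 → Task 3 → Task 6 → Task 8 → Task 9.

51 days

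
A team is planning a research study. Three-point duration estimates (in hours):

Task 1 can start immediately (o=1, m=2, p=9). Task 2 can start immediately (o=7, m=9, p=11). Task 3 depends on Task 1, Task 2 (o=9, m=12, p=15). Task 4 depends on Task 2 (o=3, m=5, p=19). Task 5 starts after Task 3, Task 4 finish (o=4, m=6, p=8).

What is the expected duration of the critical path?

27 hours

te_Task 1 = (1 + 4·2 + 9)/6 = 18/6 = 3
te_Task 2 = (7 + 4·9 + 11)/6 = 54/6 = 9
te_Task 3 = (9 + 4·12 + 15)/6 = 72/6 = 12
te_Task 4 = (3 + 4·5 + 19)/6 = 42/6 = 7
te_Task 5 = (4 + 4·6 + 8)/6 = 36/6 = 6

Forward pass:
ES_Task 1 = 0; EF_Task 1 = 3
ES_Task 2 = 0; EF_Task 2 = 9
ES_Task 3 = max(EF_Task 1=3, EF_Task 2=9) = 9; EF_Task 3 = 9+12 = 21
ES_Task 4 = 9; EF_Task 4 = 9+7 = 16
ES_Task 5 = max(EF_Task 3=21, EF_Task 4=16) = 21; EF_Task 5 = 21+6 = 27
Expected project duration μ = 27 hours. Critical path: Task 2 → Task 3 → Task 5.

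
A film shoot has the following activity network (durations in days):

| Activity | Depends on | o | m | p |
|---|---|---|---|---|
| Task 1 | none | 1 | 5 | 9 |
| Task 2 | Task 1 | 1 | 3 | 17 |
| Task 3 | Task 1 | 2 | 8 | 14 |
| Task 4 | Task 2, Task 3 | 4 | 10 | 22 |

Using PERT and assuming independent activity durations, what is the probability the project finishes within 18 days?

te_Task 1 = (1 + 4·5 + 9)/6 = 30/6 = 5; σ²_Task 1 = ((9−1)/6)² = 1.778
te_Task 2 = (1 + 4·3 + 17)/6 = 30/6 = 5; σ²_Task 2 = ((17−1)/6)² = 7.111
te_Task 3 = (2 + 4·8 + 14)/6 = 48/6 = 8; σ²_Task 3 = ((14−2)/6)² = 4.000
te_Task 4 = (4 + 4·10 + 22)/6 = 66/6 = 11; σ²_Task 4 = ((22−4)/6)² = 9.000

Forward pass:
ES_Task 1 = 0; EF_Task 1 = 5
ES_Task 2 = 5; EF_Task 2 = 5+5 = 10
ES_Task 3 = 5; EF_Task 3 = 5+8 = 13
ES_Task 4 = max(EF_Task 2=10, EF_Task 3=13) = 13; EF_Task 4 = 13+11 = 24
Expected project duration μ = 24 days. Critical path: Task 1 → Task 3 → Task 4.

Variance along critical path = 1.778 + 4.000 + 9.000 = 14.778; σ = √14.778 = 3.844 days.
Z = (18 − 24) / 3.844 = -1.561
P(T ≤ 18) = Φ(-1.561) ≈ 0.059

0.059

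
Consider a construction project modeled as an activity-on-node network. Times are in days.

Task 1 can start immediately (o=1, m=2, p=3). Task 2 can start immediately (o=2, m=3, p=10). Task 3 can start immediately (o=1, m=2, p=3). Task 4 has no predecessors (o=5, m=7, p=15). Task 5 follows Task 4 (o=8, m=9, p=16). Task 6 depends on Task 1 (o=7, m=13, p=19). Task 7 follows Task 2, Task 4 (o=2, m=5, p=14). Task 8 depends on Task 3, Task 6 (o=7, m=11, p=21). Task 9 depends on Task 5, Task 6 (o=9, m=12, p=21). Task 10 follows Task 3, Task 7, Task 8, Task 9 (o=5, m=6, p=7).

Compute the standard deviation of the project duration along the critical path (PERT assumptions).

2.94 days

te_Task 1 = (1 + 4·2 + 3)/6 = 12/6 = 2; σ²_Task 1 = ((3−1)/6)² = 0.111
te_Task 2 = (2 + 4·3 + 10)/6 = 24/6 = 4; σ²_Task 2 = ((10−2)/6)² = 1.778
te_Task 3 = (1 + 4·2 + 3)/6 = 12/6 = 2; σ²_Task 3 = ((3−1)/6)² = 0.111
te_Task 4 = (5 + 4·7 + 15)/6 = 48/6 = 8; σ²_Task 4 = ((15−5)/6)² = 2.778
te_Task 5 = (8 + 4·9 + 16)/6 = 60/6 = 10; σ²_Task 5 = ((16−8)/6)² = 1.778
te_Task 6 = (7 + 4·13 + 19)/6 = 78/6 = 13; σ²_Task 6 = ((19−7)/6)² = 4.000
te_Task 7 = (2 + 4·5 + 14)/6 = 36/6 = 6; σ²_Task 7 = ((14−2)/6)² = 4.000
te_Task 8 = (7 + 4·11 + 21)/6 = 72/6 = 12; σ²_Task 8 = ((21−7)/6)² = 5.444
te_Task 9 = (9 + 4·12 + 21)/6 = 78/6 = 13; σ²_Task 9 = ((21−9)/6)² = 4.000
te_Task 10 = (5 + 4·6 + 7)/6 = 36/6 = 6; σ²_Task 10 = ((7−5)/6)² = 0.111

Forward pass:
ES_Task 1 = 0; EF_Task 1 = 2
ES_Task 2 = 0; EF_Task 2 = 4
ES_Task 3 = 0; EF_Task 3 = 2
ES_Task 4 = 0; EF_Task 4 = 8
ES_Task 5 = 8; EF_Task 5 = 8+10 = 18
ES_Task 6 = 2; EF_Task 6 = 2+13 = 15
ES_Task 7 = max(EF_Task 2=4, EF_Task 4=8) = 8; EF_Task 7 = 8+6 = 14
ES_Task 8 = max(EF_Task 3=2, EF_Task 6=15) = 15; EF_Task 8 = 15+12 = 27
ES_Task 9 = max(EF_Task 5=18, EF_Task 6=15) = 18; EF_Task 9 = 18+13 = 31
ES_Task 10 = max(EF_Task 3=2, EF_Task 7=14, EF_Task 8=27, EF_Task 9=31) = 31; EF_Task 10 = 31+6 = 37
Expected project duration μ = 37 days. Critical path: Task 4 → Task 5 → Task 9 → Task 10.

Variance along critical path = 2.778 + 1.778 + 4.000 + 0.111 = 8.667
σ = √8.667 = 2.944 days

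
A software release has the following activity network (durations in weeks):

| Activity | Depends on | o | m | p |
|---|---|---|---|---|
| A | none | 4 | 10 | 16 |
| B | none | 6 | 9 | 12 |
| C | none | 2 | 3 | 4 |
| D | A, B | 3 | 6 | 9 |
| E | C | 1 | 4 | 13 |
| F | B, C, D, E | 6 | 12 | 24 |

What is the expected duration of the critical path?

te_A = (4 + 4·10 + 16)/6 = 60/6 = 10
te_B = (6 + 4·9 + 12)/6 = 54/6 = 9
te_C = (2 + 4·3 + 4)/6 = 18/6 = 3
te_D = (3 + 4·6 + 9)/6 = 36/6 = 6
te_E = (1 + 4·4 + 13)/6 = 30/6 = 5
te_F = (6 + 4·12 + 24)/6 = 78/6 = 13

Forward pass:
ES_A = 0; EF_A = 10
ES_B = 0; EF_B = 9
ES_C = 0; EF_C = 3
ES_D = max(EF_A=10, EF_B=9) = 10; EF_D = 10+6 = 16
ES_E = 3; EF_E = 3+5 = 8
ES_F = max(EF_B=9, EF_C=3, EF_D=16, EF_E=8) = 16; EF_F = 16+13 = 29
Expected project duration μ = 29 weeks. Critical path: A → D → F.

29 weeks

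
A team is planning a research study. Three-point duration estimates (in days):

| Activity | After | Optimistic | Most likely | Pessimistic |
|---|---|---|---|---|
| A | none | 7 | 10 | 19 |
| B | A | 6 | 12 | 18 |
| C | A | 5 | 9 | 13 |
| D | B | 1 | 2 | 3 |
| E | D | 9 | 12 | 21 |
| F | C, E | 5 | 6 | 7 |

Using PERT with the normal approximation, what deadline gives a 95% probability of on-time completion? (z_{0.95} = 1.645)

49.8 days

te_A = (7 + 4·10 + 19)/6 = 66/6 = 11; σ²_A = ((19−7)/6)² = 4.000
te_B = (6 + 4·12 + 18)/6 = 72/6 = 12; σ²_B = ((18−6)/6)² = 4.000
te_C = (5 + 4·9 + 13)/6 = 54/6 = 9; σ²_C = ((13−5)/6)² = 1.778
te_D = (1 + 4·2 + 3)/6 = 12/6 = 2; σ²_D = ((3−1)/6)² = 0.111
te_E = (9 + 4·12 + 21)/6 = 78/6 = 13; σ²_E = ((21−9)/6)² = 4.000
te_F = (5 + 4·6 + 7)/6 = 36/6 = 6; σ²_F = ((7−5)/6)² = 0.111

Forward pass:
ES_A = 0; EF_A = 11
ES_B = 11; EF_B = 11+12 = 23
ES_C = 11; EF_C = 11+9 = 20
ES_D = 23; EF_D = 23+2 = 25
ES_E = 25; EF_E = 25+13 = 38
ES_F = max(EF_C=20, EF_E=38) = 38; EF_F = 38+6 = 44
Expected project duration μ = 44 days. Critical path: A → B → D → E → F.

Variance along critical path = 4.000 + 4.000 + 0.111 + 4.000 + 0.111 = 12.222; σ = 3.496 days.
D = μ + z·σ = 44 + 1.645·3.496 = 49.8 days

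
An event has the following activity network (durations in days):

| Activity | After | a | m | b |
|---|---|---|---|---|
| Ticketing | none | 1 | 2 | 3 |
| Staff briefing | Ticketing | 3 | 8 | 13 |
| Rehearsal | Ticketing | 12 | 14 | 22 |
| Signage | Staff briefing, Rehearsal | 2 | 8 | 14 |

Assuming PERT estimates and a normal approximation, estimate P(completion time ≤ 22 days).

te_Ticketing = (1 + 4·2 + 3)/6 = 12/6 = 2; σ²_Ticketing = ((3−1)/6)² = 0.111
te_Staff briefing = (3 + 4·8 + 13)/6 = 48/6 = 8; σ²_Staff briefing = ((13−3)/6)² = 2.778
te_Rehearsal = (12 + 4·14 + 22)/6 = 90/6 = 15; σ²_Rehearsal = ((22−12)/6)² = 2.778
te_Signage = (2 + 4·8 + 14)/6 = 48/6 = 8; σ²_Signage = ((14−2)/6)² = 4.000

Forward pass:
ES_Ticketing = 0; EF_Ticketing = 2
ES_Staff briefing = 2; EF_Staff briefing = 2+8 = 10
ES_Rehearsal = 2; EF_Rehearsal = 2+15 = 17
ES_Signage = max(EF_Staff briefing=10, EF_Rehearsal=17) = 17; EF_Signage = 17+8 = 25
Expected project duration μ = 25 days. Critical path: Ticketing → Rehearsal → Signage.

Variance along critical path = 0.111 + 2.778 + 4.000 = 6.889; σ = √6.889 = 2.625 days.
Z = (22 − 25) / 2.625 = -1.143
P(T ≤ 22) = Φ(-1.143) ≈ 0.127

0.127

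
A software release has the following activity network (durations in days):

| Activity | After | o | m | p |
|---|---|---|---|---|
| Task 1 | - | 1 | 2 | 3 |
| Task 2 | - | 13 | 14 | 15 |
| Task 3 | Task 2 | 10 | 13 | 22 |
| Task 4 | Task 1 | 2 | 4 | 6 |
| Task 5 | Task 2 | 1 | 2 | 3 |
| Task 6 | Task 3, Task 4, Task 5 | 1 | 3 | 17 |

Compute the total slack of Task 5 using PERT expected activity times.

te_Task 1 = (1 + 4·2 + 3)/6 = 12/6 = 2
te_Task 2 = (13 + 4·14 + 15)/6 = 84/6 = 14
te_Task 3 = (10 + 4·13 + 22)/6 = 84/6 = 14
te_Task 4 = (2 + 4·4 + 6)/6 = 24/6 = 4
te_Task 5 = (1 + 4·2 + 3)/6 = 12/6 = 2
te_Task 6 = (1 + 4·3 + 17)/6 = 30/6 = 5

Forward pass:
ES_Task 1 = 0; EF_Task 1 = 2
ES_Task 2 = 0; EF_Task 2 = 14
ES_Task 3 = 14; EF_Task 3 = 14+14 = 28
ES_Task 4 = 2; EF_Task 4 = 2+4 = 6
ES_Task 5 = 14; EF_Task 5 = 14+2 = 16
ES_Task 6 = max(EF_Task 3=28, EF_Task 4=6, EF_Task 5=16) = 28; EF_Task 6 = 28+5 = 33
Expected project duration μ = 33 days. Critical path: Task 2 → Task 3 → Task 6.

Backward pass:
LF_Task 6 = 33; LS_Task 6 = 33−5 = 28
LF_Task 5 = LS_Task 6 = 28; LS_Task 5 = 28−2 = 26
LF_Task 4 = LS_Task 6 = 28; LS_Task 4 = 28−4 = 24
LF_Task 3 = LS_Task 6 = 28; LS_Task 3 = 28−14 = 14
LF_Task 2 = min(LS_Task 3=14, LS_Task 5=26) = 14; LS_Task 2 = 14−14 = 0
LF_Task 1 = LS_Task 4 = 24; LS_Task 1 = 24−2 = 22
Slack_Task 5 = LS_Task 5 − ES_Task 5 = 26 − 14 = 12

12 days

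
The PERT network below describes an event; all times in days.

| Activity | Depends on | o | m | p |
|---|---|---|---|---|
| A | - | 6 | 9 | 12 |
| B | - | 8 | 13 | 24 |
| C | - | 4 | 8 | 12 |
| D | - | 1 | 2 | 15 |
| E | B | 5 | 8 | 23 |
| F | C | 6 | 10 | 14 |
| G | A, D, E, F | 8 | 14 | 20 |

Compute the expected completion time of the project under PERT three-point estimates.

te_A = (6 + 4·9 + 12)/6 = 54/6 = 9
te_B = (8 + 4·13 + 24)/6 = 84/6 = 14
te_C = (4 + 4·8 + 12)/6 = 48/6 = 8
te_D = (1 + 4·2 + 15)/6 = 24/6 = 4
te_E = (5 + 4·8 + 23)/6 = 60/6 = 10
te_F = (6 + 4·10 + 14)/6 = 60/6 = 10
te_G = (8 + 4·14 + 20)/6 = 84/6 = 14

Forward pass:
ES_A = 0; EF_A = 9
ES_B = 0; EF_B = 14
ES_C = 0; EF_C = 8
ES_D = 0; EF_D = 4
ES_E = 14; EF_E = 14+10 = 24
ES_F = 8; EF_F = 8+10 = 18
ES_G = max(EF_A=9, EF_D=4, EF_E=24, EF_F=18) = 24; EF_G = 24+14 = 38
Expected project duration μ = 38 days. Critical path: B → E → G.

38 days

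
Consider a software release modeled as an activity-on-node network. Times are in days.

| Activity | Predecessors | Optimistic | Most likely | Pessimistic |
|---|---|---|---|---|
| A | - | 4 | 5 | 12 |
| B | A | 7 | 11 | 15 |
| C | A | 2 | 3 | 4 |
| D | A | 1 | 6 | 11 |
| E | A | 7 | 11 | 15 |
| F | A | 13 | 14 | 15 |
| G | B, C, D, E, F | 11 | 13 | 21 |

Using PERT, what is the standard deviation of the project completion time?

te_A = (4 + 4·5 + 12)/6 = 36/6 = 6; σ²_A = ((12−4)/6)² = 1.778
te_B = (7 + 4·11 + 15)/6 = 66/6 = 11; σ²_B = ((15−7)/6)² = 1.778
te_C = (2 + 4·3 + 4)/6 = 18/6 = 3; σ²_C = ((4−2)/6)² = 0.111
te_D = (1 + 4·6 + 11)/6 = 36/6 = 6; σ²_D = ((11−1)/6)² = 2.778
te_E = (7 + 4·11 + 15)/6 = 66/6 = 11; σ²_E = ((15−7)/6)² = 1.778
te_F = (13 + 4·14 + 15)/6 = 84/6 = 14; σ²_F = ((15−13)/6)² = 0.111
te_G = (11 + 4·13 + 21)/6 = 84/6 = 14; σ²_G = ((21−11)/6)² = 2.778

Forward pass:
ES_A = 0; EF_A = 6
ES_B = 6; EF_B = 6+11 = 17
ES_C = 6; EF_C = 6+3 = 9
ES_D = 6; EF_D = 6+6 = 12
ES_E = 6; EF_E = 6+11 = 17
ES_F = 6; EF_F = 6+14 = 20
ES_G = max(EF_B=17, EF_C=9, EF_D=12, EF_E=17, EF_F=20) = 20; EF_G = 20+14 = 34
Expected project duration μ = 34 days. Critical path: A → F → G.

Variance along critical path = 1.778 + 0.111 + 2.778 = 4.667
σ = √4.667 = 2.160 days

2.16 days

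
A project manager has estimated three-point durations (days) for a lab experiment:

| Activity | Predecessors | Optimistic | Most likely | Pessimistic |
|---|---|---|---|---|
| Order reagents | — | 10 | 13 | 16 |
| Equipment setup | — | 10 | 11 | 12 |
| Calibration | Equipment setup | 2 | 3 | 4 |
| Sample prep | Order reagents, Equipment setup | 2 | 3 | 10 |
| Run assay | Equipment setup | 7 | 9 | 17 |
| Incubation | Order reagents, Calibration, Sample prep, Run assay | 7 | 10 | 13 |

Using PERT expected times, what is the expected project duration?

te_Order reagents = (10 + 4·13 + 16)/6 = 78/6 = 13
te_Equipment setup = (10 + 4·11 + 12)/6 = 66/6 = 11
te_Calibration = (2 + 4·3 + 4)/6 = 18/6 = 3
te_Sample prep = (2 + 4·3 + 10)/6 = 24/6 = 4
te_Run assay = (7 + 4·9 + 17)/6 = 60/6 = 10
te_Incubation = (7 + 4·10 + 13)/6 = 60/6 = 10

Forward pass:
ES_Order reagents = 0; EF_Order reagents = 13
ES_Equipment setup = 0; EF_Equipment setup = 11
ES_Calibration = 11; EF_Calibration = 11+3 = 14
ES_Sample prep = max(EF_Order reagents=13, EF_Equipment setup=11) = 13; EF_Sample prep = 13+4 = 17
ES_Run assay = 11; EF_Run assay = 11+10 = 21
ES_Incubation = max(EF_Order reagents=13, EF_Calibration=14, EF_Sample prep=17, EF_Run assay=21) = 21; EF_Incubation = 21+10 = 31
Expected project duration μ = 31 days. Critical path: Equipment setup → Run assay → Incubation.

31 days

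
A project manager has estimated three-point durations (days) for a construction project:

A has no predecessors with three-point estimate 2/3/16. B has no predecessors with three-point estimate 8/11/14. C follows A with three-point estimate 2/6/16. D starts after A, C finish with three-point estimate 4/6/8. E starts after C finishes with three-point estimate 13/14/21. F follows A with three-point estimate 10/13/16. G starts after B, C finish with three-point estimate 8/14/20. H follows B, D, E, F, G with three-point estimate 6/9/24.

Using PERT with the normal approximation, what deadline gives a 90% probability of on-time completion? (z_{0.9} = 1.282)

44.0 days

te_A = (2 + 4·3 + 16)/6 = 30/6 = 5; σ²_A = ((16−2)/6)² = 5.444
te_B = (8 + 4·11 + 14)/6 = 66/6 = 11; σ²_B = ((14−8)/6)² = 1.000
te_C = (2 + 4·6 + 16)/6 = 42/6 = 7; σ²_C = ((16−2)/6)² = 5.444
te_D = (4 + 4·6 + 8)/6 = 36/6 = 6; σ²_D = ((8−4)/6)² = 0.444
te_E = (13 + 4·14 + 21)/6 = 90/6 = 15; σ²_E = ((21−13)/6)² = 1.778
te_F = (10 + 4·13 + 16)/6 = 78/6 = 13; σ²_F = ((16−10)/6)² = 1.000
te_G = (8 + 4·14 + 20)/6 = 84/6 = 14; σ²_G = ((20−8)/6)² = 4.000
te_H = (6 + 4·9 + 24)/6 = 66/6 = 11; σ²_H = ((24−6)/6)² = 9.000

Forward pass:
ES_A = 0; EF_A = 5
ES_B = 0; EF_B = 11
ES_C = 5; EF_C = 5+7 = 12
ES_D = max(EF_A=5, EF_C=12) = 12; EF_D = 12+6 = 18
ES_E = 12; EF_E = 12+15 = 27
ES_F = 5; EF_F = 5+13 = 18
ES_G = max(EF_B=11, EF_C=12) = 12; EF_G = 12+14 = 26
ES_H = max(EF_B=11, EF_D=18, EF_E=27, EF_F=18, EF_G=26) = 27; EF_H = 27+11 = 38
Expected project duration μ = 38 days. Critical path: A → C → E → H.

Variance along critical path = 5.444 + 5.444 + 1.778 + 9.000 = 21.667; σ = 4.655 days.
D = μ + z·σ = 38 + 1.282·4.655 = 44.0 days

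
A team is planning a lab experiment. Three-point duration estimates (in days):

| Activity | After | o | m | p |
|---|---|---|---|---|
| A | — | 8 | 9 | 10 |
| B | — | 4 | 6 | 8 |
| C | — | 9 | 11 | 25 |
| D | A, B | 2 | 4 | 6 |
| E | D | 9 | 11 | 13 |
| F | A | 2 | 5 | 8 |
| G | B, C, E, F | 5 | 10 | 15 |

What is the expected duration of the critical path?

te_A = (8 + 4·9 + 10)/6 = 54/6 = 9
te_B = (4 + 4·6 + 8)/6 = 36/6 = 6
te_C = (9 + 4·11 + 25)/6 = 78/6 = 13
te_D = (2 + 4·4 + 6)/6 = 24/6 = 4
te_E = (9 + 4·11 + 13)/6 = 66/6 = 11
te_F = (2 + 4·5 + 8)/6 = 30/6 = 5
te_G = (5 + 4·10 + 15)/6 = 60/6 = 10

Forward pass:
ES_A = 0; EF_A = 9
ES_B = 0; EF_B = 6
ES_C = 0; EF_C = 13
ES_D = max(EF_A=9, EF_B=6) = 9; EF_D = 9+4 = 13
ES_E = 13; EF_E = 13+11 = 24
ES_F = 9; EF_F = 9+5 = 14
ES_G = max(EF_B=6, EF_C=13, EF_E=24, EF_F=14) = 24; EF_G = 24+10 = 34
Expected project duration μ = 34 days. Critical path: A → D → E → G.

34 days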